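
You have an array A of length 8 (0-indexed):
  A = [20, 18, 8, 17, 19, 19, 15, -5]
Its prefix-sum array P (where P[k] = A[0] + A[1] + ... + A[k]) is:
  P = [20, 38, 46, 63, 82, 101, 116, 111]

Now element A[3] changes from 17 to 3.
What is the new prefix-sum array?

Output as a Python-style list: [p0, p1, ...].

Answer: [20, 38, 46, 49, 68, 87, 102, 97]

Derivation:
Change: A[3] 17 -> 3, delta = -14
P[k] for k < 3: unchanged (A[3] not included)
P[k] for k >= 3: shift by delta = -14
  P[0] = 20 + 0 = 20
  P[1] = 38 + 0 = 38
  P[2] = 46 + 0 = 46
  P[3] = 63 + -14 = 49
  P[4] = 82 + -14 = 68
  P[5] = 101 + -14 = 87
  P[6] = 116 + -14 = 102
  P[7] = 111 + -14 = 97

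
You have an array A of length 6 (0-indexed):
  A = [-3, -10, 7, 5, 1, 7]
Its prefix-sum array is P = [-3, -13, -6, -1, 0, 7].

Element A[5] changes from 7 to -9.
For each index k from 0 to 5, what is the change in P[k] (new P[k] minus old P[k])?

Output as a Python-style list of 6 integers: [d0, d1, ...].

Answer: [0, 0, 0, 0, 0, -16]

Derivation:
Element change: A[5] 7 -> -9, delta = -16
For k < 5: P[k] unchanged, delta_P[k] = 0
For k >= 5: P[k] shifts by exactly -16
Delta array: [0, 0, 0, 0, 0, -16]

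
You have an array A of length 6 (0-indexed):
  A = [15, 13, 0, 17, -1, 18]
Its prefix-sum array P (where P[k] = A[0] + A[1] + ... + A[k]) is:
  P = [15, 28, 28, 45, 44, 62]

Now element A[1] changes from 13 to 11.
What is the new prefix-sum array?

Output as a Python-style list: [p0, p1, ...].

Answer: [15, 26, 26, 43, 42, 60]

Derivation:
Change: A[1] 13 -> 11, delta = -2
P[k] for k < 1: unchanged (A[1] not included)
P[k] for k >= 1: shift by delta = -2
  P[0] = 15 + 0 = 15
  P[1] = 28 + -2 = 26
  P[2] = 28 + -2 = 26
  P[3] = 45 + -2 = 43
  P[4] = 44 + -2 = 42
  P[5] = 62 + -2 = 60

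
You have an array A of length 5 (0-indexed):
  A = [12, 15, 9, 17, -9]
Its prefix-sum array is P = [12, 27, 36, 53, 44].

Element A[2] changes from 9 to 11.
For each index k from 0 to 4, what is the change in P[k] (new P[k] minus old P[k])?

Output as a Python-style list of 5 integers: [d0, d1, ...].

Element change: A[2] 9 -> 11, delta = 2
For k < 2: P[k] unchanged, delta_P[k] = 0
For k >= 2: P[k] shifts by exactly 2
Delta array: [0, 0, 2, 2, 2]

Answer: [0, 0, 2, 2, 2]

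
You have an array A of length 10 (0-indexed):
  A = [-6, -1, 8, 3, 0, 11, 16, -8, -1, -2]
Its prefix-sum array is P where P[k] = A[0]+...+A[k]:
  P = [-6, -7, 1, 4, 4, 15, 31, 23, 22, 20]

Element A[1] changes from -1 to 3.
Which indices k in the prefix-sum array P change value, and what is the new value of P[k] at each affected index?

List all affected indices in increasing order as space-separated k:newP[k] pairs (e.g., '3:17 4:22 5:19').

Answer: 1:-3 2:5 3:8 4:8 5:19 6:35 7:27 8:26 9:24

Derivation:
P[k] = A[0] + ... + A[k]
P[k] includes A[1] iff k >= 1
Affected indices: 1, 2, ..., 9; delta = 4
  P[1]: -7 + 4 = -3
  P[2]: 1 + 4 = 5
  P[3]: 4 + 4 = 8
  P[4]: 4 + 4 = 8
  P[5]: 15 + 4 = 19
  P[6]: 31 + 4 = 35
  P[7]: 23 + 4 = 27
  P[8]: 22 + 4 = 26
  P[9]: 20 + 4 = 24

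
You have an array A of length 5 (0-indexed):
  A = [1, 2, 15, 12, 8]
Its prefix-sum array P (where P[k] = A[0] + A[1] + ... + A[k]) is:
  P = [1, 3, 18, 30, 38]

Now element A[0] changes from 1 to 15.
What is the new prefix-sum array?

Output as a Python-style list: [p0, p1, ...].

Change: A[0] 1 -> 15, delta = 14
P[k] for k < 0: unchanged (A[0] not included)
P[k] for k >= 0: shift by delta = 14
  P[0] = 1 + 14 = 15
  P[1] = 3 + 14 = 17
  P[2] = 18 + 14 = 32
  P[3] = 30 + 14 = 44
  P[4] = 38 + 14 = 52

Answer: [15, 17, 32, 44, 52]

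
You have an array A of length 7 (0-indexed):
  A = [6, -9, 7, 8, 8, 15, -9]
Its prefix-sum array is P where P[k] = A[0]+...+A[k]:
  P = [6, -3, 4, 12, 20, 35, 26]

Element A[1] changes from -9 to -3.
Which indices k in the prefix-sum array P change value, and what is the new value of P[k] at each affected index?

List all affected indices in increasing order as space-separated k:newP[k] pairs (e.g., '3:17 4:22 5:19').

Answer: 1:3 2:10 3:18 4:26 5:41 6:32

Derivation:
P[k] = A[0] + ... + A[k]
P[k] includes A[1] iff k >= 1
Affected indices: 1, 2, ..., 6; delta = 6
  P[1]: -3 + 6 = 3
  P[2]: 4 + 6 = 10
  P[3]: 12 + 6 = 18
  P[4]: 20 + 6 = 26
  P[5]: 35 + 6 = 41
  P[6]: 26 + 6 = 32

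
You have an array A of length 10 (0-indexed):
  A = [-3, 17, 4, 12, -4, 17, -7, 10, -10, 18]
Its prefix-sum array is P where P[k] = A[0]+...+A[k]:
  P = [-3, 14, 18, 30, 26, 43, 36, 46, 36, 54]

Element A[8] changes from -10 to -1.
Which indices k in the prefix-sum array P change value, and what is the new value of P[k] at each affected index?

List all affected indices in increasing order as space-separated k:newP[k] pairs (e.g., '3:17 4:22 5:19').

P[k] = A[0] + ... + A[k]
P[k] includes A[8] iff k >= 8
Affected indices: 8, 9, ..., 9; delta = 9
  P[8]: 36 + 9 = 45
  P[9]: 54 + 9 = 63

Answer: 8:45 9:63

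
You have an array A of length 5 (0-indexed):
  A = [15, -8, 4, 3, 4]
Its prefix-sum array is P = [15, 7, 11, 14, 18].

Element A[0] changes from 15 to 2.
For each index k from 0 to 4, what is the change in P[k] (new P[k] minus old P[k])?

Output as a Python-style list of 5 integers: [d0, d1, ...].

Element change: A[0] 15 -> 2, delta = -13
For k < 0: P[k] unchanged, delta_P[k] = 0
For k >= 0: P[k] shifts by exactly -13
Delta array: [-13, -13, -13, -13, -13]

Answer: [-13, -13, -13, -13, -13]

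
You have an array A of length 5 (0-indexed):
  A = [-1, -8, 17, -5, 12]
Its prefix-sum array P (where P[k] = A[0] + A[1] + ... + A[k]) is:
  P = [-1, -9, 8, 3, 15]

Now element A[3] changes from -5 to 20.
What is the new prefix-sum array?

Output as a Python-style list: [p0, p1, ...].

Change: A[3] -5 -> 20, delta = 25
P[k] for k < 3: unchanged (A[3] not included)
P[k] for k >= 3: shift by delta = 25
  P[0] = -1 + 0 = -1
  P[1] = -9 + 0 = -9
  P[2] = 8 + 0 = 8
  P[3] = 3 + 25 = 28
  P[4] = 15 + 25 = 40

Answer: [-1, -9, 8, 28, 40]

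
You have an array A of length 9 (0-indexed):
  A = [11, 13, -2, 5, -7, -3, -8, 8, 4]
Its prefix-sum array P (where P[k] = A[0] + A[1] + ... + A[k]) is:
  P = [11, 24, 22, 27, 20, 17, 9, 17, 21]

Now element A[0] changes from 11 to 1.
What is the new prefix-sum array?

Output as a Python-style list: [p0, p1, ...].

Change: A[0] 11 -> 1, delta = -10
P[k] for k < 0: unchanged (A[0] not included)
P[k] for k >= 0: shift by delta = -10
  P[0] = 11 + -10 = 1
  P[1] = 24 + -10 = 14
  P[2] = 22 + -10 = 12
  P[3] = 27 + -10 = 17
  P[4] = 20 + -10 = 10
  P[5] = 17 + -10 = 7
  P[6] = 9 + -10 = -1
  P[7] = 17 + -10 = 7
  P[8] = 21 + -10 = 11

Answer: [1, 14, 12, 17, 10, 7, -1, 7, 11]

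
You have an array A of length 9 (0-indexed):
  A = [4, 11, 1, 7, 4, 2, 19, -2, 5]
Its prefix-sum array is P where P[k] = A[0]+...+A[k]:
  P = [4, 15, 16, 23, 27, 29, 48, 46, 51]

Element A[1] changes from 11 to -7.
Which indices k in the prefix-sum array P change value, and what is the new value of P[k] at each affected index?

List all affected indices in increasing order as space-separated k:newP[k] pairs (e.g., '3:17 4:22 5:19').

Answer: 1:-3 2:-2 3:5 4:9 5:11 6:30 7:28 8:33

Derivation:
P[k] = A[0] + ... + A[k]
P[k] includes A[1] iff k >= 1
Affected indices: 1, 2, ..., 8; delta = -18
  P[1]: 15 + -18 = -3
  P[2]: 16 + -18 = -2
  P[3]: 23 + -18 = 5
  P[4]: 27 + -18 = 9
  P[5]: 29 + -18 = 11
  P[6]: 48 + -18 = 30
  P[7]: 46 + -18 = 28
  P[8]: 51 + -18 = 33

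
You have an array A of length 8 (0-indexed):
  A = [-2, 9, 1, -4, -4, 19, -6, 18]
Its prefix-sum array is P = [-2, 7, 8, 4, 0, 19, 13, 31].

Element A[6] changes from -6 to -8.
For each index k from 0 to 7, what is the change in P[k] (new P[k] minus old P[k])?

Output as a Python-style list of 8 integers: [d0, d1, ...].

Answer: [0, 0, 0, 0, 0, 0, -2, -2]

Derivation:
Element change: A[6] -6 -> -8, delta = -2
For k < 6: P[k] unchanged, delta_P[k] = 0
For k >= 6: P[k] shifts by exactly -2
Delta array: [0, 0, 0, 0, 0, 0, -2, -2]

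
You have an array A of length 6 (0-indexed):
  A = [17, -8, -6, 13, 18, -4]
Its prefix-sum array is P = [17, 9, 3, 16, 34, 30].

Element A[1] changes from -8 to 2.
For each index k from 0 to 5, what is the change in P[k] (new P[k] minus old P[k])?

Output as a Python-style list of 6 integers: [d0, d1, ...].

Answer: [0, 10, 10, 10, 10, 10]

Derivation:
Element change: A[1] -8 -> 2, delta = 10
For k < 1: P[k] unchanged, delta_P[k] = 0
For k >= 1: P[k] shifts by exactly 10
Delta array: [0, 10, 10, 10, 10, 10]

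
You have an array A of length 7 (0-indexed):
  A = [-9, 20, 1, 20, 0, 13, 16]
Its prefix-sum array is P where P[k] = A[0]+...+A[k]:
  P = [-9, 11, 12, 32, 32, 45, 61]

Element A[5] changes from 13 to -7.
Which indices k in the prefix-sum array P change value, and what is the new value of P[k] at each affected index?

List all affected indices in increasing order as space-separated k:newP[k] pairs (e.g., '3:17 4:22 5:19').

Answer: 5:25 6:41

Derivation:
P[k] = A[0] + ... + A[k]
P[k] includes A[5] iff k >= 5
Affected indices: 5, 6, ..., 6; delta = -20
  P[5]: 45 + -20 = 25
  P[6]: 61 + -20 = 41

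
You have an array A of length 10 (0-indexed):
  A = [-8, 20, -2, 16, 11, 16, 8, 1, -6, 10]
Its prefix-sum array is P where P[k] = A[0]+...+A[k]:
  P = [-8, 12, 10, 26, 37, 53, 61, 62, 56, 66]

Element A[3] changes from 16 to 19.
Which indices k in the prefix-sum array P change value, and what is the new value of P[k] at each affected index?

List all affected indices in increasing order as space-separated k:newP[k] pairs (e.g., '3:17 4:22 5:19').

P[k] = A[0] + ... + A[k]
P[k] includes A[3] iff k >= 3
Affected indices: 3, 4, ..., 9; delta = 3
  P[3]: 26 + 3 = 29
  P[4]: 37 + 3 = 40
  P[5]: 53 + 3 = 56
  P[6]: 61 + 3 = 64
  P[7]: 62 + 3 = 65
  P[8]: 56 + 3 = 59
  P[9]: 66 + 3 = 69

Answer: 3:29 4:40 5:56 6:64 7:65 8:59 9:69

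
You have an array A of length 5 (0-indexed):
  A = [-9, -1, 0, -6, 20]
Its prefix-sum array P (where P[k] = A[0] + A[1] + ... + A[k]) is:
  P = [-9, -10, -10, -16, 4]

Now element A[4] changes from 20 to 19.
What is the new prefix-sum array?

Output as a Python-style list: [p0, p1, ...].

Change: A[4] 20 -> 19, delta = -1
P[k] for k < 4: unchanged (A[4] not included)
P[k] for k >= 4: shift by delta = -1
  P[0] = -9 + 0 = -9
  P[1] = -10 + 0 = -10
  P[2] = -10 + 0 = -10
  P[3] = -16 + 0 = -16
  P[4] = 4 + -1 = 3

Answer: [-9, -10, -10, -16, 3]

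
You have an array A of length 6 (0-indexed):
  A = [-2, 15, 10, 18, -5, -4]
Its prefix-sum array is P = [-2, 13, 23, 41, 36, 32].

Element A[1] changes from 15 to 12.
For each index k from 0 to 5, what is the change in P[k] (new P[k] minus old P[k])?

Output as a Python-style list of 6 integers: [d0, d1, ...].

Answer: [0, -3, -3, -3, -3, -3]

Derivation:
Element change: A[1] 15 -> 12, delta = -3
For k < 1: P[k] unchanged, delta_P[k] = 0
For k >= 1: P[k] shifts by exactly -3
Delta array: [0, -3, -3, -3, -3, -3]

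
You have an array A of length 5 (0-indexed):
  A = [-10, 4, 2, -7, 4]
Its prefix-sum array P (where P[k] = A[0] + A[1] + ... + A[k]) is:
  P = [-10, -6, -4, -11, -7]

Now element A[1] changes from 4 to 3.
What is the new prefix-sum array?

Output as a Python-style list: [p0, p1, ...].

Answer: [-10, -7, -5, -12, -8]

Derivation:
Change: A[1] 4 -> 3, delta = -1
P[k] for k < 1: unchanged (A[1] not included)
P[k] for k >= 1: shift by delta = -1
  P[0] = -10 + 0 = -10
  P[1] = -6 + -1 = -7
  P[2] = -4 + -1 = -5
  P[3] = -11 + -1 = -12
  P[4] = -7 + -1 = -8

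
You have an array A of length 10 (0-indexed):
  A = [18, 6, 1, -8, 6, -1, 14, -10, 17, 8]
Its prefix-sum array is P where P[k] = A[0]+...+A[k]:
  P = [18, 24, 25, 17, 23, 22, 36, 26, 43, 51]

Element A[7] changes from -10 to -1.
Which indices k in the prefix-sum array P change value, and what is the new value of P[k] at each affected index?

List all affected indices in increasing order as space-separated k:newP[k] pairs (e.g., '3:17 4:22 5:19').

P[k] = A[0] + ... + A[k]
P[k] includes A[7] iff k >= 7
Affected indices: 7, 8, ..., 9; delta = 9
  P[7]: 26 + 9 = 35
  P[8]: 43 + 9 = 52
  P[9]: 51 + 9 = 60

Answer: 7:35 8:52 9:60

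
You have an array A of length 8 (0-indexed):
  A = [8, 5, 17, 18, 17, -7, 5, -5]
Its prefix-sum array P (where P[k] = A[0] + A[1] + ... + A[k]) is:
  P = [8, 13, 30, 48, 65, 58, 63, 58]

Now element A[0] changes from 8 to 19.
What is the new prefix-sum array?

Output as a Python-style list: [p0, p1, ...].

Answer: [19, 24, 41, 59, 76, 69, 74, 69]

Derivation:
Change: A[0] 8 -> 19, delta = 11
P[k] for k < 0: unchanged (A[0] not included)
P[k] for k >= 0: shift by delta = 11
  P[0] = 8 + 11 = 19
  P[1] = 13 + 11 = 24
  P[2] = 30 + 11 = 41
  P[3] = 48 + 11 = 59
  P[4] = 65 + 11 = 76
  P[5] = 58 + 11 = 69
  P[6] = 63 + 11 = 74
  P[7] = 58 + 11 = 69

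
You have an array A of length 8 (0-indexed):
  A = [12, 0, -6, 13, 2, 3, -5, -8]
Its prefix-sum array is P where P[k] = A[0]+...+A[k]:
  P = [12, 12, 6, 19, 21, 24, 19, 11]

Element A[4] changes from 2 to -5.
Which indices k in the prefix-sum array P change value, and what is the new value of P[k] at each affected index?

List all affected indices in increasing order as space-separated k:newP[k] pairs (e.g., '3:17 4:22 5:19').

Answer: 4:14 5:17 6:12 7:4

Derivation:
P[k] = A[0] + ... + A[k]
P[k] includes A[4] iff k >= 4
Affected indices: 4, 5, ..., 7; delta = -7
  P[4]: 21 + -7 = 14
  P[5]: 24 + -7 = 17
  P[6]: 19 + -7 = 12
  P[7]: 11 + -7 = 4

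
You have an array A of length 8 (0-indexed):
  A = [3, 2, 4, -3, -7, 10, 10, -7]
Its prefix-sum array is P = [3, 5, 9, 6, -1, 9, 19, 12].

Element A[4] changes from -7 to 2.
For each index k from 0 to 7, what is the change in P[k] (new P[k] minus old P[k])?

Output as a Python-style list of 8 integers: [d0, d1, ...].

Answer: [0, 0, 0, 0, 9, 9, 9, 9]

Derivation:
Element change: A[4] -7 -> 2, delta = 9
For k < 4: P[k] unchanged, delta_P[k] = 0
For k >= 4: P[k] shifts by exactly 9
Delta array: [0, 0, 0, 0, 9, 9, 9, 9]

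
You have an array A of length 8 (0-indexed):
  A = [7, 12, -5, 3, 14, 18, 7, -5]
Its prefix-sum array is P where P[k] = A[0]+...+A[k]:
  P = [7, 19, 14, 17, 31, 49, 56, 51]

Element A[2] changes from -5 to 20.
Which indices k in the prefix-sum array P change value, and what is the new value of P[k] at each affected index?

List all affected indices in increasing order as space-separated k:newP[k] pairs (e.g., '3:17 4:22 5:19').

P[k] = A[0] + ... + A[k]
P[k] includes A[2] iff k >= 2
Affected indices: 2, 3, ..., 7; delta = 25
  P[2]: 14 + 25 = 39
  P[3]: 17 + 25 = 42
  P[4]: 31 + 25 = 56
  P[5]: 49 + 25 = 74
  P[6]: 56 + 25 = 81
  P[7]: 51 + 25 = 76

Answer: 2:39 3:42 4:56 5:74 6:81 7:76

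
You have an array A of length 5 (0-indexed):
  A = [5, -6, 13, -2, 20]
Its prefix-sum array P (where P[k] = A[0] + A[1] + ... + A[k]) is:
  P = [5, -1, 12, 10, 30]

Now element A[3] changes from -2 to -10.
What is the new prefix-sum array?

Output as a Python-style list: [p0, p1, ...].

Answer: [5, -1, 12, 2, 22]

Derivation:
Change: A[3] -2 -> -10, delta = -8
P[k] for k < 3: unchanged (A[3] not included)
P[k] for k >= 3: shift by delta = -8
  P[0] = 5 + 0 = 5
  P[1] = -1 + 0 = -1
  P[2] = 12 + 0 = 12
  P[3] = 10 + -8 = 2
  P[4] = 30 + -8 = 22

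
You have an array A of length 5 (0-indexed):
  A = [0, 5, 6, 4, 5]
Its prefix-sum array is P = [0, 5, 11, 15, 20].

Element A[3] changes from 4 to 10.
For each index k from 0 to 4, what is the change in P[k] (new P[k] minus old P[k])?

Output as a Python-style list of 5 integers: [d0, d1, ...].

Element change: A[3] 4 -> 10, delta = 6
For k < 3: P[k] unchanged, delta_P[k] = 0
For k >= 3: P[k] shifts by exactly 6
Delta array: [0, 0, 0, 6, 6]

Answer: [0, 0, 0, 6, 6]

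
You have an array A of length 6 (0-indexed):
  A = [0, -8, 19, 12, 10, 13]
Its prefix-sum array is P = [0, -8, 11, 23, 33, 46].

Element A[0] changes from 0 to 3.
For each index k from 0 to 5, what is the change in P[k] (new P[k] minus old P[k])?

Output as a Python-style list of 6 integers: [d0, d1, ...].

Element change: A[0] 0 -> 3, delta = 3
For k < 0: P[k] unchanged, delta_P[k] = 0
For k >= 0: P[k] shifts by exactly 3
Delta array: [3, 3, 3, 3, 3, 3]

Answer: [3, 3, 3, 3, 3, 3]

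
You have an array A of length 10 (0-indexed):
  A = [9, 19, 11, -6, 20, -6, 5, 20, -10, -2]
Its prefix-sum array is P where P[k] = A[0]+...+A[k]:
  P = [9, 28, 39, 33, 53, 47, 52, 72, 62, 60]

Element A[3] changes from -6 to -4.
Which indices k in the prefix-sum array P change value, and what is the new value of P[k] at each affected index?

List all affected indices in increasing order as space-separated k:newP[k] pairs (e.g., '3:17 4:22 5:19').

Answer: 3:35 4:55 5:49 6:54 7:74 8:64 9:62

Derivation:
P[k] = A[0] + ... + A[k]
P[k] includes A[3] iff k >= 3
Affected indices: 3, 4, ..., 9; delta = 2
  P[3]: 33 + 2 = 35
  P[4]: 53 + 2 = 55
  P[5]: 47 + 2 = 49
  P[6]: 52 + 2 = 54
  P[7]: 72 + 2 = 74
  P[8]: 62 + 2 = 64
  P[9]: 60 + 2 = 62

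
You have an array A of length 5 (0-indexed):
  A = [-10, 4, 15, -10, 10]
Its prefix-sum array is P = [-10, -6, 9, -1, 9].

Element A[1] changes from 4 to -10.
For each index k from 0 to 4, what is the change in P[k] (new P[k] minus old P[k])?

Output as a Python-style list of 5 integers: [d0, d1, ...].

Answer: [0, -14, -14, -14, -14]

Derivation:
Element change: A[1] 4 -> -10, delta = -14
For k < 1: P[k] unchanged, delta_P[k] = 0
For k >= 1: P[k] shifts by exactly -14
Delta array: [0, -14, -14, -14, -14]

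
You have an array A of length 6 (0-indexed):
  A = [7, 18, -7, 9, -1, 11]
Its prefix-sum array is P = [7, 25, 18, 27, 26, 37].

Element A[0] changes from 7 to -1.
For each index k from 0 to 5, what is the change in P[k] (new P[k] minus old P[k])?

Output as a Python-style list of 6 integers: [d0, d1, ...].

Element change: A[0] 7 -> -1, delta = -8
For k < 0: P[k] unchanged, delta_P[k] = 0
For k >= 0: P[k] shifts by exactly -8
Delta array: [-8, -8, -8, -8, -8, -8]

Answer: [-8, -8, -8, -8, -8, -8]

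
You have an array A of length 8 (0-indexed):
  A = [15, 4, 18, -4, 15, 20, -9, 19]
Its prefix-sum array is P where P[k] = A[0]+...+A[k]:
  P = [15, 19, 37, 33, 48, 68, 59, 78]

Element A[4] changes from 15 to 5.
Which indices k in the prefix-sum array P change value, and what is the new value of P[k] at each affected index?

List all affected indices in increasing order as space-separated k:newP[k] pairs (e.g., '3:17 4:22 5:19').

Answer: 4:38 5:58 6:49 7:68

Derivation:
P[k] = A[0] + ... + A[k]
P[k] includes A[4] iff k >= 4
Affected indices: 4, 5, ..., 7; delta = -10
  P[4]: 48 + -10 = 38
  P[5]: 68 + -10 = 58
  P[6]: 59 + -10 = 49
  P[7]: 78 + -10 = 68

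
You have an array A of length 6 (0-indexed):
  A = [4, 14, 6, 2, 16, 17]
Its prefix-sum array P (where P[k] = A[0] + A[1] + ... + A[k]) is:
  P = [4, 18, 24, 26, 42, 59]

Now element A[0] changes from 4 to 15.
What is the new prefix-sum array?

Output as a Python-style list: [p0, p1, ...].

Change: A[0] 4 -> 15, delta = 11
P[k] for k < 0: unchanged (A[0] not included)
P[k] for k >= 0: shift by delta = 11
  P[0] = 4 + 11 = 15
  P[1] = 18 + 11 = 29
  P[2] = 24 + 11 = 35
  P[3] = 26 + 11 = 37
  P[4] = 42 + 11 = 53
  P[5] = 59 + 11 = 70

Answer: [15, 29, 35, 37, 53, 70]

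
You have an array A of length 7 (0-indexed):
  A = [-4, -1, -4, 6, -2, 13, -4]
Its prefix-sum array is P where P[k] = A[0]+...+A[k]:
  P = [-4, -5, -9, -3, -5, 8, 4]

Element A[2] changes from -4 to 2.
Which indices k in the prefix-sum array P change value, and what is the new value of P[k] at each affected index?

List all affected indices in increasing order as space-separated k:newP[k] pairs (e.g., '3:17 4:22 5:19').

Answer: 2:-3 3:3 4:1 5:14 6:10

Derivation:
P[k] = A[0] + ... + A[k]
P[k] includes A[2] iff k >= 2
Affected indices: 2, 3, ..., 6; delta = 6
  P[2]: -9 + 6 = -3
  P[3]: -3 + 6 = 3
  P[4]: -5 + 6 = 1
  P[5]: 8 + 6 = 14
  P[6]: 4 + 6 = 10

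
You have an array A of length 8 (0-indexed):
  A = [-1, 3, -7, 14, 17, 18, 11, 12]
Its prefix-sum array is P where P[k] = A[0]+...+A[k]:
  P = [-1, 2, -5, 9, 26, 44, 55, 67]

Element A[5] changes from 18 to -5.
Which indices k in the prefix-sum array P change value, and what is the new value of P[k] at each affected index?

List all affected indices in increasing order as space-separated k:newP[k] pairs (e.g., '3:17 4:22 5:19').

Answer: 5:21 6:32 7:44

Derivation:
P[k] = A[0] + ... + A[k]
P[k] includes A[5] iff k >= 5
Affected indices: 5, 6, ..., 7; delta = -23
  P[5]: 44 + -23 = 21
  P[6]: 55 + -23 = 32
  P[7]: 67 + -23 = 44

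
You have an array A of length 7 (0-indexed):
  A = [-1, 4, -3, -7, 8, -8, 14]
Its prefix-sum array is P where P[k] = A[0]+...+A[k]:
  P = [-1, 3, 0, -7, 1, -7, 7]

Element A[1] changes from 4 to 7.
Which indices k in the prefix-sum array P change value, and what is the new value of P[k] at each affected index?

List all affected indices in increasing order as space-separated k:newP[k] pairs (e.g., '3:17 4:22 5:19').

Answer: 1:6 2:3 3:-4 4:4 5:-4 6:10

Derivation:
P[k] = A[0] + ... + A[k]
P[k] includes A[1] iff k >= 1
Affected indices: 1, 2, ..., 6; delta = 3
  P[1]: 3 + 3 = 6
  P[2]: 0 + 3 = 3
  P[3]: -7 + 3 = -4
  P[4]: 1 + 3 = 4
  P[5]: -7 + 3 = -4
  P[6]: 7 + 3 = 10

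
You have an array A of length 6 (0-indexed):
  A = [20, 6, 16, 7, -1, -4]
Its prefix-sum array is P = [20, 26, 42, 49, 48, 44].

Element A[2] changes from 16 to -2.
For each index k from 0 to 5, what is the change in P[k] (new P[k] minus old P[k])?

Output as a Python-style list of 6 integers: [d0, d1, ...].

Element change: A[2] 16 -> -2, delta = -18
For k < 2: P[k] unchanged, delta_P[k] = 0
For k >= 2: P[k] shifts by exactly -18
Delta array: [0, 0, -18, -18, -18, -18]

Answer: [0, 0, -18, -18, -18, -18]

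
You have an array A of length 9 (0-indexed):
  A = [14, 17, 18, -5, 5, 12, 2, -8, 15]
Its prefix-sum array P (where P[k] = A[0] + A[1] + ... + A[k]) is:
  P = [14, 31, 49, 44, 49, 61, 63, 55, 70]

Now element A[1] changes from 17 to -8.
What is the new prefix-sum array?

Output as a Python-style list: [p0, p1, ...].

Change: A[1] 17 -> -8, delta = -25
P[k] for k < 1: unchanged (A[1] not included)
P[k] for k >= 1: shift by delta = -25
  P[0] = 14 + 0 = 14
  P[1] = 31 + -25 = 6
  P[2] = 49 + -25 = 24
  P[3] = 44 + -25 = 19
  P[4] = 49 + -25 = 24
  P[5] = 61 + -25 = 36
  P[6] = 63 + -25 = 38
  P[7] = 55 + -25 = 30
  P[8] = 70 + -25 = 45

Answer: [14, 6, 24, 19, 24, 36, 38, 30, 45]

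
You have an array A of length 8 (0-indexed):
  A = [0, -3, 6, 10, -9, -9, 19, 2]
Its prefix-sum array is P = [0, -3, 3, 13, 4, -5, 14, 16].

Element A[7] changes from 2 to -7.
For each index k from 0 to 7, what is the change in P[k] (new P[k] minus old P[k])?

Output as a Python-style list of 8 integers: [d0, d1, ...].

Answer: [0, 0, 0, 0, 0, 0, 0, -9]

Derivation:
Element change: A[7] 2 -> -7, delta = -9
For k < 7: P[k] unchanged, delta_P[k] = 0
For k >= 7: P[k] shifts by exactly -9
Delta array: [0, 0, 0, 0, 0, 0, 0, -9]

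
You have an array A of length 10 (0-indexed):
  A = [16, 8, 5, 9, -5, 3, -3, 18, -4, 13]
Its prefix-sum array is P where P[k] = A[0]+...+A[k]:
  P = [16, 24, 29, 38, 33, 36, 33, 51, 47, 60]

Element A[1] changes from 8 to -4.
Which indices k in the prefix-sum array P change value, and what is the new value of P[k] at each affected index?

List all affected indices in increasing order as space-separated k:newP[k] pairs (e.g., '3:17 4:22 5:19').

P[k] = A[0] + ... + A[k]
P[k] includes A[1] iff k >= 1
Affected indices: 1, 2, ..., 9; delta = -12
  P[1]: 24 + -12 = 12
  P[2]: 29 + -12 = 17
  P[3]: 38 + -12 = 26
  P[4]: 33 + -12 = 21
  P[5]: 36 + -12 = 24
  P[6]: 33 + -12 = 21
  P[7]: 51 + -12 = 39
  P[8]: 47 + -12 = 35
  P[9]: 60 + -12 = 48

Answer: 1:12 2:17 3:26 4:21 5:24 6:21 7:39 8:35 9:48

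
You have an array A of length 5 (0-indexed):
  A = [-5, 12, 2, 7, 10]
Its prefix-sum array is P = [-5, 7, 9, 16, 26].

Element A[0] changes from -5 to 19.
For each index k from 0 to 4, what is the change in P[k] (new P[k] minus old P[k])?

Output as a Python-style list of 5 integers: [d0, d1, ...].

Element change: A[0] -5 -> 19, delta = 24
For k < 0: P[k] unchanged, delta_P[k] = 0
For k >= 0: P[k] shifts by exactly 24
Delta array: [24, 24, 24, 24, 24]

Answer: [24, 24, 24, 24, 24]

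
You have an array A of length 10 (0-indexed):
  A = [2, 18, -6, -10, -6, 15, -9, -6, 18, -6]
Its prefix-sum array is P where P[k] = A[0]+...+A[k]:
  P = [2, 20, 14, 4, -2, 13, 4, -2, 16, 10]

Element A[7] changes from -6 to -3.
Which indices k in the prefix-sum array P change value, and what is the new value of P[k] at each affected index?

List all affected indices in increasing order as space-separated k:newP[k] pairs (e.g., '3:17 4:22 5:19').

P[k] = A[0] + ... + A[k]
P[k] includes A[7] iff k >= 7
Affected indices: 7, 8, ..., 9; delta = 3
  P[7]: -2 + 3 = 1
  P[8]: 16 + 3 = 19
  P[9]: 10 + 3 = 13

Answer: 7:1 8:19 9:13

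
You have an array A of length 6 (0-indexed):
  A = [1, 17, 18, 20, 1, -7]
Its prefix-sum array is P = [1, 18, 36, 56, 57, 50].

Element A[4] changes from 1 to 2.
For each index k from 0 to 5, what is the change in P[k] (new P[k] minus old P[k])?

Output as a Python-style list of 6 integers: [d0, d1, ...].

Element change: A[4] 1 -> 2, delta = 1
For k < 4: P[k] unchanged, delta_P[k] = 0
For k >= 4: P[k] shifts by exactly 1
Delta array: [0, 0, 0, 0, 1, 1]

Answer: [0, 0, 0, 0, 1, 1]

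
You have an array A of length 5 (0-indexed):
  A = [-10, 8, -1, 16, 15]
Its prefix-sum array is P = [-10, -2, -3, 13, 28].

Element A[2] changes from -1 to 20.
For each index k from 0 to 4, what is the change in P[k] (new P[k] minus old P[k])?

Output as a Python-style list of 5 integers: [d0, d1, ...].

Element change: A[2] -1 -> 20, delta = 21
For k < 2: P[k] unchanged, delta_P[k] = 0
For k >= 2: P[k] shifts by exactly 21
Delta array: [0, 0, 21, 21, 21]

Answer: [0, 0, 21, 21, 21]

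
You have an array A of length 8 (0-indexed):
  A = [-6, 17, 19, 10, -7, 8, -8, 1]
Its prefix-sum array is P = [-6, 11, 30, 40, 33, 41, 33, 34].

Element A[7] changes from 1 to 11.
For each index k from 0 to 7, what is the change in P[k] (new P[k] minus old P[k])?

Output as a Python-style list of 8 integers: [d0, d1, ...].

Element change: A[7] 1 -> 11, delta = 10
For k < 7: P[k] unchanged, delta_P[k] = 0
For k >= 7: P[k] shifts by exactly 10
Delta array: [0, 0, 0, 0, 0, 0, 0, 10]

Answer: [0, 0, 0, 0, 0, 0, 0, 10]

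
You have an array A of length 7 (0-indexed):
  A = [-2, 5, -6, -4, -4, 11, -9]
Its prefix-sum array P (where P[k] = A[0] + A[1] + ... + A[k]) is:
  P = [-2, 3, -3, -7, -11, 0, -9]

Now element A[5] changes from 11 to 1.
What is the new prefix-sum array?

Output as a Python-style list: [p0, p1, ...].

Answer: [-2, 3, -3, -7, -11, -10, -19]

Derivation:
Change: A[5] 11 -> 1, delta = -10
P[k] for k < 5: unchanged (A[5] not included)
P[k] for k >= 5: shift by delta = -10
  P[0] = -2 + 0 = -2
  P[1] = 3 + 0 = 3
  P[2] = -3 + 0 = -3
  P[3] = -7 + 0 = -7
  P[4] = -11 + 0 = -11
  P[5] = 0 + -10 = -10
  P[6] = -9 + -10 = -19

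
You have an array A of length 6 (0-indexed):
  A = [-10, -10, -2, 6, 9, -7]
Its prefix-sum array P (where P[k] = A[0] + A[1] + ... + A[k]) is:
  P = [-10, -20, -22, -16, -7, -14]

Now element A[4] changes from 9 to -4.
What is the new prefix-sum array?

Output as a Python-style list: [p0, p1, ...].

Answer: [-10, -20, -22, -16, -20, -27]

Derivation:
Change: A[4] 9 -> -4, delta = -13
P[k] for k < 4: unchanged (A[4] not included)
P[k] for k >= 4: shift by delta = -13
  P[0] = -10 + 0 = -10
  P[1] = -20 + 0 = -20
  P[2] = -22 + 0 = -22
  P[3] = -16 + 0 = -16
  P[4] = -7 + -13 = -20
  P[5] = -14 + -13 = -27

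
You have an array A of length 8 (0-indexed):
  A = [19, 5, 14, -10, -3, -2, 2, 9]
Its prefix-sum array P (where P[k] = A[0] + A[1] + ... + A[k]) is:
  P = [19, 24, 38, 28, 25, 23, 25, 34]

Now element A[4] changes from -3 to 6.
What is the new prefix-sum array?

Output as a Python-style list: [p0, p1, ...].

Answer: [19, 24, 38, 28, 34, 32, 34, 43]

Derivation:
Change: A[4] -3 -> 6, delta = 9
P[k] for k < 4: unchanged (A[4] not included)
P[k] for k >= 4: shift by delta = 9
  P[0] = 19 + 0 = 19
  P[1] = 24 + 0 = 24
  P[2] = 38 + 0 = 38
  P[3] = 28 + 0 = 28
  P[4] = 25 + 9 = 34
  P[5] = 23 + 9 = 32
  P[6] = 25 + 9 = 34
  P[7] = 34 + 9 = 43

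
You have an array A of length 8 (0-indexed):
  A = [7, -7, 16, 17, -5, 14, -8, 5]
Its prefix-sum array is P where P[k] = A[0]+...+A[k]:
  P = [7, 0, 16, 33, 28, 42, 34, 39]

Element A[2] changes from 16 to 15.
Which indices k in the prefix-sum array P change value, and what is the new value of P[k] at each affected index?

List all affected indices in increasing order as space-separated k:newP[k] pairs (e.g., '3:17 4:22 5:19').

P[k] = A[0] + ... + A[k]
P[k] includes A[2] iff k >= 2
Affected indices: 2, 3, ..., 7; delta = -1
  P[2]: 16 + -1 = 15
  P[3]: 33 + -1 = 32
  P[4]: 28 + -1 = 27
  P[5]: 42 + -1 = 41
  P[6]: 34 + -1 = 33
  P[7]: 39 + -1 = 38

Answer: 2:15 3:32 4:27 5:41 6:33 7:38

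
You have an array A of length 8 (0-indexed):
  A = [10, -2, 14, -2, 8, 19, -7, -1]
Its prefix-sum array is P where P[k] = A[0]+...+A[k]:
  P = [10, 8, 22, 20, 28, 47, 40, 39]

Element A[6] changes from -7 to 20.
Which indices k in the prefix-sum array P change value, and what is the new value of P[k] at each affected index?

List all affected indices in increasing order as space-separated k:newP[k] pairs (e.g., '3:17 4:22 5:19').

Answer: 6:67 7:66

Derivation:
P[k] = A[0] + ... + A[k]
P[k] includes A[6] iff k >= 6
Affected indices: 6, 7, ..., 7; delta = 27
  P[6]: 40 + 27 = 67
  P[7]: 39 + 27 = 66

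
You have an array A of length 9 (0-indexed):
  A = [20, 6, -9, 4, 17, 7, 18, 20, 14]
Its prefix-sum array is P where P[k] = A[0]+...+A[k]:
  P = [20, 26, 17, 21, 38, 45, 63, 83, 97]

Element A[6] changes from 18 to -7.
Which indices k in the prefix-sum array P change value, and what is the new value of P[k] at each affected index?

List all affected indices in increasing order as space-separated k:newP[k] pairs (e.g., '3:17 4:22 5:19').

Answer: 6:38 7:58 8:72

Derivation:
P[k] = A[0] + ... + A[k]
P[k] includes A[6] iff k >= 6
Affected indices: 6, 7, ..., 8; delta = -25
  P[6]: 63 + -25 = 38
  P[7]: 83 + -25 = 58
  P[8]: 97 + -25 = 72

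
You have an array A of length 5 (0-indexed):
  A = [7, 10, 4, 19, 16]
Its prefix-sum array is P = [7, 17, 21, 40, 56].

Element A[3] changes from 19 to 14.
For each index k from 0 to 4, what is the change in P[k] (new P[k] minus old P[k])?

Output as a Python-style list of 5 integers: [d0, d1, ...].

Element change: A[3] 19 -> 14, delta = -5
For k < 3: P[k] unchanged, delta_P[k] = 0
For k >= 3: P[k] shifts by exactly -5
Delta array: [0, 0, 0, -5, -5]

Answer: [0, 0, 0, -5, -5]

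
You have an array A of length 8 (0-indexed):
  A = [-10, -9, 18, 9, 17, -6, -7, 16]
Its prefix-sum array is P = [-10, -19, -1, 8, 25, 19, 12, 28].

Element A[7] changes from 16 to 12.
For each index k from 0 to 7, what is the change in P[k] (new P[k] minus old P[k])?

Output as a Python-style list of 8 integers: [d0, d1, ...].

Element change: A[7] 16 -> 12, delta = -4
For k < 7: P[k] unchanged, delta_P[k] = 0
For k >= 7: P[k] shifts by exactly -4
Delta array: [0, 0, 0, 0, 0, 0, 0, -4]

Answer: [0, 0, 0, 0, 0, 0, 0, -4]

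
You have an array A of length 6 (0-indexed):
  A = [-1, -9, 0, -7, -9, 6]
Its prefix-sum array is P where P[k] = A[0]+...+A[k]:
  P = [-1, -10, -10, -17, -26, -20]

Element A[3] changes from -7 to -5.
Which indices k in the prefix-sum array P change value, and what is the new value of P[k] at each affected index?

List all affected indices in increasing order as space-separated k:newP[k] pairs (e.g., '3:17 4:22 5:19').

Answer: 3:-15 4:-24 5:-18

Derivation:
P[k] = A[0] + ... + A[k]
P[k] includes A[3] iff k >= 3
Affected indices: 3, 4, ..., 5; delta = 2
  P[3]: -17 + 2 = -15
  P[4]: -26 + 2 = -24
  P[5]: -20 + 2 = -18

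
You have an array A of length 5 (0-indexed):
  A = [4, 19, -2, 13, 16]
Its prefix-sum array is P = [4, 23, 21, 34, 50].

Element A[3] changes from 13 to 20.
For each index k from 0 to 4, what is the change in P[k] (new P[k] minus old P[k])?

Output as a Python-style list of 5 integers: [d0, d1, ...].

Element change: A[3] 13 -> 20, delta = 7
For k < 3: P[k] unchanged, delta_P[k] = 0
For k >= 3: P[k] shifts by exactly 7
Delta array: [0, 0, 0, 7, 7]

Answer: [0, 0, 0, 7, 7]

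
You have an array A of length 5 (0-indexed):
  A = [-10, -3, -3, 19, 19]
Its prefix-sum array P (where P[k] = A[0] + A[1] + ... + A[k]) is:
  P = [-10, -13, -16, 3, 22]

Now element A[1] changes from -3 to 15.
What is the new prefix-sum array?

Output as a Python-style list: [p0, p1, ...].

Answer: [-10, 5, 2, 21, 40]

Derivation:
Change: A[1] -3 -> 15, delta = 18
P[k] for k < 1: unchanged (A[1] not included)
P[k] for k >= 1: shift by delta = 18
  P[0] = -10 + 0 = -10
  P[1] = -13 + 18 = 5
  P[2] = -16 + 18 = 2
  P[3] = 3 + 18 = 21
  P[4] = 22 + 18 = 40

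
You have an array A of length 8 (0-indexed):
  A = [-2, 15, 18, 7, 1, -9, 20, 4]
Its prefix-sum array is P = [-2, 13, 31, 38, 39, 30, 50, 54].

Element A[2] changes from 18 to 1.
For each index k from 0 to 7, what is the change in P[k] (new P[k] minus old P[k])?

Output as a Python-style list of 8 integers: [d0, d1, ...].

Answer: [0, 0, -17, -17, -17, -17, -17, -17]

Derivation:
Element change: A[2] 18 -> 1, delta = -17
For k < 2: P[k] unchanged, delta_P[k] = 0
For k >= 2: P[k] shifts by exactly -17
Delta array: [0, 0, -17, -17, -17, -17, -17, -17]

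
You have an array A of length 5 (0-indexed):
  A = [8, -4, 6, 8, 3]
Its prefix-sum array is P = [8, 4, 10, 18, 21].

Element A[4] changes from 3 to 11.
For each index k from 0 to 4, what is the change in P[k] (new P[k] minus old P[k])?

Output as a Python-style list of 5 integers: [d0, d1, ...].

Answer: [0, 0, 0, 0, 8]

Derivation:
Element change: A[4] 3 -> 11, delta = 8
For k < 4: P[k] unchanged, delta_P[k] = 0
For k >= 4: P[k] shifts by exactly 8
Delta array: [0, 0, 0, 0, 8]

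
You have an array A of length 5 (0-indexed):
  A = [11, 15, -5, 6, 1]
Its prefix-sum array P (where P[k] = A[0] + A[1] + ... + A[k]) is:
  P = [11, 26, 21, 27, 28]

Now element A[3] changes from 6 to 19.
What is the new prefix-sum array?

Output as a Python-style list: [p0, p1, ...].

Answer: [11, 26, 21, 40, 41]

Derivation:
Change: A[3] 6 -> 19, delta = 13
P[k] for k < 3: unchanged (A[3] not included)
P[k] for k >= 3: shift by delta = 13
  P[0] = 11 + 0 = 11
  P[1] = 26 + 0 = 26
  P[2] = 21 + 0 = 21
  P[3] = 27 + 13 = 40
  P[4] = 28 + 13 = 41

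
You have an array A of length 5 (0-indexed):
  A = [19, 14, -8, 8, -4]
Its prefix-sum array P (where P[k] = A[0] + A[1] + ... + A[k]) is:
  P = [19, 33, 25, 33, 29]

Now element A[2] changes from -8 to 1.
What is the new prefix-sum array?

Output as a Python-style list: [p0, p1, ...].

Answer: [19, 33, 34, 42, 38]

Derivation:
Change: A[2] -8 -> 1, delta = 9
P[k] for k < 2: unchanged (A[2] not included)
P[k] for k >= 2: shift by delta = 9
  P[0] = 19 + 0 = 19
  P[1] = 33 + 0 = 33
  P[2] = 25 + 9 = 34
  P[3] = 33 + 9 = 42
  P[4] = 29 + 9 = 38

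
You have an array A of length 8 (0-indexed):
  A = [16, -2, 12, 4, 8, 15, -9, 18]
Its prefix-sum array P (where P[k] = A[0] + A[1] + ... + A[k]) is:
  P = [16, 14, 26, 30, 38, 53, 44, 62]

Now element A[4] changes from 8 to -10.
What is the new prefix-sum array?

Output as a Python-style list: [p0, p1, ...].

Change: A[4] 8 -> -10, delta = -18
P[k] for k < 4: unchanged (A[4] not included)
P[k] for k >= 4: shift by delta = -18
  P[0] = 16 + 0 = 16
  P[1] = 14 + 0 = 14
  P[2] = 26 + 0 = 26
  P[3] = 30 + 0 = 30
  P[4] = 38 + -18 = 20
  P[5] = 53 + -18 = 35
  P[6] = 44 + -18 = 26
  P[7] = 62 + -18 = 44

Answer: [16, 14, 26, 30, 20, 35, 26, 44]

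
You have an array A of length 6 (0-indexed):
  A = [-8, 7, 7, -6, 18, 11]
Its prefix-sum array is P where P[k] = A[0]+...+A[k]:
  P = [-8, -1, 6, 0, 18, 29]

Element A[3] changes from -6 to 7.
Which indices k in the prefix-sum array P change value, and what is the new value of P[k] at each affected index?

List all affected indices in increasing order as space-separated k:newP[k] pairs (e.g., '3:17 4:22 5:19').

Answer: 3:13 4:31 5:42

Derivation:
P[k] = A[0] + ... + A[k]
P[k] includes A[3] iff k >= 3
Affected indices: 3, 4, ..., 5; delta = 13
  P[3]: 0 + 13 = 13
  P[4]: 18 + 13 = 31
  P[5]: 29 + 13 = 42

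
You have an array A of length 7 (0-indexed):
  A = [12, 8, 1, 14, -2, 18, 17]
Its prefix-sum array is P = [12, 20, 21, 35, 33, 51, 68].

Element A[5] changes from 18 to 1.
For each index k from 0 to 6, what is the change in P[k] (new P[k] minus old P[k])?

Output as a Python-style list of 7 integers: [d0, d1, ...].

Answer: [0, 0, 0, 0, 0, -17, -17]

Derivation:
Element change: A[5] 18 -> 1, delta = -17
For k < 5: P[k] unchanged, delta_P[k] = 0
For k >= 5: P[k] shifts by exactly -17
Delta array: [0, 0, 0, 0, 0, -17, -17]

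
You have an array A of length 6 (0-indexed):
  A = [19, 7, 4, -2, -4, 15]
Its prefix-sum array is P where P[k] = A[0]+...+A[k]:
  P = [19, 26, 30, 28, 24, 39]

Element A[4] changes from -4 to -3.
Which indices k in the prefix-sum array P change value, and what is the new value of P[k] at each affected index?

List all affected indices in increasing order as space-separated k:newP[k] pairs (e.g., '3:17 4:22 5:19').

P[k] = A[0] + ... + A[k]
P[k] includes A[4] iff k >= 4
Affected indices: 4, 5, ..., 5; delta = 1
  P[4]: 24 + 1 = 25
  P[5]: 39 + 1 = 40

Answer: 4:25 5:40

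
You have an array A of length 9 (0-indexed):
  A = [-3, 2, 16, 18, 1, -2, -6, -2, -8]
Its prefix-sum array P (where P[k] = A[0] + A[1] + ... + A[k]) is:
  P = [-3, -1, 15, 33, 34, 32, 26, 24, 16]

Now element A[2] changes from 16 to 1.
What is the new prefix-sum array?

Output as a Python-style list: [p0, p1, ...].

Change: A[2] 16 -> 1, delta = -15
P[k] for k < 2: unchanged (A[2] not included)
P[k] for k >= 2: shift by delta = -15
  P[0] = -3 + 0 = -3
  P[1] = -1 + 0 = -1
  P[2] = 15 + -15 = 0
  P[3] = 33 + -15 = 18
  P[4] = 34 + -15 = 19
  P[5] = 32 + -15 = 17
  P[6] = 26 + -15 = 11
  P[7] = 24 + -15 = 9
  P[8] = 16 + -15 = 1

Answer: [-3, -1, 0, 18, 19, 17, 11, 9, 1]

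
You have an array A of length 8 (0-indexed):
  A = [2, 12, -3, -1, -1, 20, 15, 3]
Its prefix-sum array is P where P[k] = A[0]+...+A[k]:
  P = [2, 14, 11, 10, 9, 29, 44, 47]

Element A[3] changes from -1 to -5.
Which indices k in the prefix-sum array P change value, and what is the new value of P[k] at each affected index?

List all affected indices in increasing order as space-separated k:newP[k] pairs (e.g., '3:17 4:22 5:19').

Answer: 3:6 4:5 5:25 6:40 7:43

Derivation:
P[k] = A[0] + ... + A[k]
P[k] includes A[3] iff k >= 3
Affected indices: 3, 4, ..., 7; delta = -4
  P[3]: 10 + -4 = 6
  P[4]: 9 + -4 = 5
  P[5]: 29 + -4 = 25
  P[6]: 44 + -4 = 40
  P[7]: 47 + -4 = 43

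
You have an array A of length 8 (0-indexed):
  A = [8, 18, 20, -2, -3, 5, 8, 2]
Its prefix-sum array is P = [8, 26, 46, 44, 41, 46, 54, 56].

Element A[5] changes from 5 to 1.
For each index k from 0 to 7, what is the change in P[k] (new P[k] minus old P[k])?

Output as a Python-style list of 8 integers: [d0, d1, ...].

Element change: A[5] 5 -> 1, delta = -4
For k < 5: P[k] unchanged, delta_P[k] = 0
For k >= 5: P[k] shifts by exactly -4
Delta array: [0, 0, 0, 0, 0, -4, -4, -4]

Answer: [0, 0, 0, 0, 0, -4, -4, -4]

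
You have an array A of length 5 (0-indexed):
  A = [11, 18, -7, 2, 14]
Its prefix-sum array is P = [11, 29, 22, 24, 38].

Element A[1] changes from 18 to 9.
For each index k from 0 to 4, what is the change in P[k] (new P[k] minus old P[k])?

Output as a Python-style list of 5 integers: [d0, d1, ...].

Answer: [0, -9, -9, -9, -9]

Derivation:
Element change: A[1] 18 -> 9, delta = -9
For k < 1: P[k] unchanged, delta_P[k] = 0
For k >= 1: P[k] shifts by exactly -9
Delta array: [0, -9, -9, -9, -9]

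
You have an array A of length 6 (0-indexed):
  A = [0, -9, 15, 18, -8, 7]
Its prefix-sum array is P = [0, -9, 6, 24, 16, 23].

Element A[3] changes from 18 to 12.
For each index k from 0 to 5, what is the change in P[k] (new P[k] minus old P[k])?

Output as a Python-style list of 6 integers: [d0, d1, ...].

Answer: [0, 0, 0, -6, -6, -6]

Derivation:
Element change: A[3] 18 -> 12, delta = -6
For k < 3: P[k] unchanged, delta_P[k] = 0
For k >= 3: P[k] shifts by exactly -6
Delta array: [0, 0, 0, -6, -6, -6]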